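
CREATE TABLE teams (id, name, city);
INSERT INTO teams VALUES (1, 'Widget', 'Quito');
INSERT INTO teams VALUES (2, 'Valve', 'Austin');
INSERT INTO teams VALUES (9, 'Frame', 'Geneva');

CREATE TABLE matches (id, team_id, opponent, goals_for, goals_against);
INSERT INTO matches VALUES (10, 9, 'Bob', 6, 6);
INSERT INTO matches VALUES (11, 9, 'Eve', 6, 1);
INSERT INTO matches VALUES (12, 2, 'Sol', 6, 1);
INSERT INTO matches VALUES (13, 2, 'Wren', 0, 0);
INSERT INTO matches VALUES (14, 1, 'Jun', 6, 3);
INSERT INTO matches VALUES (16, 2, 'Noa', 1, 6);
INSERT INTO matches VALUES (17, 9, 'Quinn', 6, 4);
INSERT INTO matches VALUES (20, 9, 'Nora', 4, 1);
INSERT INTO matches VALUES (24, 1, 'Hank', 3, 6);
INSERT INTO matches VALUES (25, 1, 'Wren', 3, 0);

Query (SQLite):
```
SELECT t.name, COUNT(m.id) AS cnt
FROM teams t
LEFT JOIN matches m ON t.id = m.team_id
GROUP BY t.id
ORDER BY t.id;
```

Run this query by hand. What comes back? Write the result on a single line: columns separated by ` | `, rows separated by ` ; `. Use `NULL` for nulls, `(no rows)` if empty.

LEFT JOIN keeps every teams row; unmatched ones get NULL for matches columns.
Group by teams.id and compute COUNT(m.id). COUNT(col) of an all-NULL group is 0.
  1: ids {14, 24, 25} → COUNT(m.id)=3
  2: ids {12, 13, 16} → COUNT(m.id)=3
  9: ids {10, 11, 17, 20} → COUNT(m.id)=4

Widget | 3 ; Valve | 3 ; Frame | 4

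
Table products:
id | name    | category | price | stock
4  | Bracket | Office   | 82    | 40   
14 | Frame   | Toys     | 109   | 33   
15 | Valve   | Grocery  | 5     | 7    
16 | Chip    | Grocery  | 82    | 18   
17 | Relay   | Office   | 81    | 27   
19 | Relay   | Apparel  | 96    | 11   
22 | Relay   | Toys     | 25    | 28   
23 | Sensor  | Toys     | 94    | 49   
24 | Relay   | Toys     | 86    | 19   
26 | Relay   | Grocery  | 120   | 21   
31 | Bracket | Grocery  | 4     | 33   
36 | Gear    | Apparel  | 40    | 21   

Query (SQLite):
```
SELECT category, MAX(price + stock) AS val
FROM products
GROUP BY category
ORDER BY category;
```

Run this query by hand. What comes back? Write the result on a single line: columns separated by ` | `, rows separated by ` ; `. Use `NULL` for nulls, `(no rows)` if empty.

For each row compute price + stock.
Group by category; take MAX of the expression per group.
  Apparel: ids {19, 36} → MAX(price + stock)=107
  Grocery: ids {15, 16, 26, 31} → MAX(price + stock)=141
  Office: ids {4, 17} → MAX(price + stock)=122
  Toys: ids {14, 22, 23, 24} → MAX(price + stock)=143

Apparel | 107 ; Grocery | 141 ; Office | 122 ; Toys | 143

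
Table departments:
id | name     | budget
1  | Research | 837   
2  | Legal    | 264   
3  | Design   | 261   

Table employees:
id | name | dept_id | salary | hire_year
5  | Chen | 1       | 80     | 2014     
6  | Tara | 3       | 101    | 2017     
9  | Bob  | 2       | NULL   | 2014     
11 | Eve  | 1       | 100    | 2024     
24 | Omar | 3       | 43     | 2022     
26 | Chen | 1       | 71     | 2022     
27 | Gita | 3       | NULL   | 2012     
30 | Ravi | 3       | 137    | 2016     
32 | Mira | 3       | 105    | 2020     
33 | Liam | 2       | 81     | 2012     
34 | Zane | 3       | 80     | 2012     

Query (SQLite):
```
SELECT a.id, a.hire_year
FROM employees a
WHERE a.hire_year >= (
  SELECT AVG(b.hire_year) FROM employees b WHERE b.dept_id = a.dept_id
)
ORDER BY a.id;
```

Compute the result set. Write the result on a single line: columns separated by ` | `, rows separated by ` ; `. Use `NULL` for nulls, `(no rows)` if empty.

6 | 2017 ; 9 | 2014 ; 11 | 2024 ; 24 | 2022 ; 26 | 2022 ; 32 | 2020

For each employees row a, compute AVG(hire_year) over rows sharing a.dept_id.
Keep row a if a.hire_year >= that per-group AVG.
  dept_id=1: AVG(hire_year) = 2020.0
  dept_id=2: AVG(hire_year) = 2013.0
  dept_id=3: AVG(hire_year) = 2016.5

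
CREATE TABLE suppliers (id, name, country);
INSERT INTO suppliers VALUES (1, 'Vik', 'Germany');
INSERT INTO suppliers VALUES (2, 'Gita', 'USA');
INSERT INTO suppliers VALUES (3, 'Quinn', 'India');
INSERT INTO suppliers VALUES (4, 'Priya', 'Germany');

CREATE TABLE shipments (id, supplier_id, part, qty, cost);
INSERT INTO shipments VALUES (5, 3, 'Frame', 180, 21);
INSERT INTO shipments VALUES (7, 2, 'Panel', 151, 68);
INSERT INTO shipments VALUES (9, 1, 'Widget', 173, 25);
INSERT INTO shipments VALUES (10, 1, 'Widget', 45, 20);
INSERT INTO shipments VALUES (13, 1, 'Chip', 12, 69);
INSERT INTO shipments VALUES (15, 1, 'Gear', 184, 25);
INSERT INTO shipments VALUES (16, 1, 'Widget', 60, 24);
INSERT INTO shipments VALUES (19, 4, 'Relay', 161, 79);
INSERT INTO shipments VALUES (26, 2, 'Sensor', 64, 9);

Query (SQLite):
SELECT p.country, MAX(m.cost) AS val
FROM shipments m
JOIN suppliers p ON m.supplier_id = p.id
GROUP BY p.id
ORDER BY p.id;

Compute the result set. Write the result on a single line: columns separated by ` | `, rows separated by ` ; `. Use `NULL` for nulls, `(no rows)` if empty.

Germany | 69 ; USA | 68 ; India | 21 ; Germany | 79

Join each shipments row to its suppliers via supplier_id.
Group joined rows by suppliers.id; compute MAX(m.cost) per group.
  1: ids {9, 10, 13, 15, 16} → MAX(m.cost)=69
  2: ids {7, 26} → MAX(m.cost)=68
  3: ids {5} → MAX(m.cost)=21
  4: ids {19} → MAX(m.cost)=79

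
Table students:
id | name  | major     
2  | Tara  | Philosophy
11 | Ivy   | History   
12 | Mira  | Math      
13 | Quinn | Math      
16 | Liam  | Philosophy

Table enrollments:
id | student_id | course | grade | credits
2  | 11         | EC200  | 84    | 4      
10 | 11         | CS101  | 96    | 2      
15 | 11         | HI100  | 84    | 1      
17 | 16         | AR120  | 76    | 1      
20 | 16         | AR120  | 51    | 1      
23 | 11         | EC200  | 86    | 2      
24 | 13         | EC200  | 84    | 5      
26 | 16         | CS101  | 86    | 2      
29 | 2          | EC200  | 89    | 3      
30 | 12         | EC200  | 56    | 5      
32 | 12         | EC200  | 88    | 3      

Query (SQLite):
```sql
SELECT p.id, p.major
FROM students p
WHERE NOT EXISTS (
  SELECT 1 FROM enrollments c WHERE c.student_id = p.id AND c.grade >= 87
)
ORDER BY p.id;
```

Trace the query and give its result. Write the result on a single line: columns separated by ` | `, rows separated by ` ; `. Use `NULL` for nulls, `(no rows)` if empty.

For each students row, check whether any enrollments with matching student_id has grade >= 87.
Keep rows where that is false.

13 | Math ; 16 | Philosophy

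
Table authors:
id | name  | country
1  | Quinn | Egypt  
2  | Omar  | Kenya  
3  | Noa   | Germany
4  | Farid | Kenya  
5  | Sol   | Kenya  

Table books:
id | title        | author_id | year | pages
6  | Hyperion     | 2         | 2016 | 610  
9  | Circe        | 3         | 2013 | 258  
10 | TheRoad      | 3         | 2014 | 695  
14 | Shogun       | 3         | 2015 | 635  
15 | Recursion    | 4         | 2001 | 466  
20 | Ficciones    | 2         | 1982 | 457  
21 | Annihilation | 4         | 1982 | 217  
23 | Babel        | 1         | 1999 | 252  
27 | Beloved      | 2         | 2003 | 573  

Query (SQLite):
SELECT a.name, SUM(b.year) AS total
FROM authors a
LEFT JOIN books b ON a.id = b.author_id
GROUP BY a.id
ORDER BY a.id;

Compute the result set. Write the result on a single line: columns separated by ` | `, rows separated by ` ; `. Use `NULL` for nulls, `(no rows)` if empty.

LEFT JOIN keeps every authors row; unmatched ones get NULL for books columns.
Group by authors.id and compute SUM(b.year). SUM over an all-NULL group is NULL.
  1: ids {23} → SUM(b.year)=1999
  2: ids {6, 20, 27} → SUM(b.year)=6001
  3: ids {9, 10, 14} → SUM(b.year)=6042
  4: ids {15, 21} → SUM(b.year)=3983
  5: ids {—} → SUM(b.year)=NULL

Quinn | 1999 ; Omar | 6001 ; Noa | 6042 ; Farid | 3983 ; Sol | NULL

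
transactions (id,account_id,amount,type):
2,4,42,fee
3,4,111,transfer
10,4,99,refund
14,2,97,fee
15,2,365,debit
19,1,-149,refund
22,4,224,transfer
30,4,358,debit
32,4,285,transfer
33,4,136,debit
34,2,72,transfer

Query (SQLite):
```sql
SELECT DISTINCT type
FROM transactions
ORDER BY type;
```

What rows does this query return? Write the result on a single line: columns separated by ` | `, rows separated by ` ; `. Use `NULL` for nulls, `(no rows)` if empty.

Collect distinct type values from transactions.

debit ; fee ; refund ; transfer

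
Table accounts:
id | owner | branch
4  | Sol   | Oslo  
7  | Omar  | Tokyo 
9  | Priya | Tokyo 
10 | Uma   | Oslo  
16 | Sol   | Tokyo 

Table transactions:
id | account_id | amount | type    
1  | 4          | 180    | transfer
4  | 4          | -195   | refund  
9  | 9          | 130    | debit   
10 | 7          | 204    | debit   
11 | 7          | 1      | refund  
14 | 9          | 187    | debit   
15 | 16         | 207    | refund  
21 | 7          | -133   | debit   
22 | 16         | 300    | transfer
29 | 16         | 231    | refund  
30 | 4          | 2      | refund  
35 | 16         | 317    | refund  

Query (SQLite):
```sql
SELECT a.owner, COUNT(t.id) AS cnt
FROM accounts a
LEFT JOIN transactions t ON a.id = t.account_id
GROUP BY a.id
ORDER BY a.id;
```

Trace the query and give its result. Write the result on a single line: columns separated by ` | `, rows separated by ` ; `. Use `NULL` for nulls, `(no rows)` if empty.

Sol | 3 ; Omar | 3 ; Priya | 2 ; Uma | 0 ; Sol | 4

LEFT JOIN keeps every accounts row; unmatched ones get NULL for transactions columns.
Group by accounts.id and compute COUNT(t.id). COUNT(col) of an all-NULL group is 0.
  4: ids {1, 4, 30} → COUNT(t.id)=3
  7: ids {10, 11, 21} → COUNT(t.id)=3
  9: ids {9, 14} → COUNT(t.id)=2
  10: ids {—} → COUNT(t.id)=0
  16: ids {15, 22, 29, 35} → COUNT(t.id)=4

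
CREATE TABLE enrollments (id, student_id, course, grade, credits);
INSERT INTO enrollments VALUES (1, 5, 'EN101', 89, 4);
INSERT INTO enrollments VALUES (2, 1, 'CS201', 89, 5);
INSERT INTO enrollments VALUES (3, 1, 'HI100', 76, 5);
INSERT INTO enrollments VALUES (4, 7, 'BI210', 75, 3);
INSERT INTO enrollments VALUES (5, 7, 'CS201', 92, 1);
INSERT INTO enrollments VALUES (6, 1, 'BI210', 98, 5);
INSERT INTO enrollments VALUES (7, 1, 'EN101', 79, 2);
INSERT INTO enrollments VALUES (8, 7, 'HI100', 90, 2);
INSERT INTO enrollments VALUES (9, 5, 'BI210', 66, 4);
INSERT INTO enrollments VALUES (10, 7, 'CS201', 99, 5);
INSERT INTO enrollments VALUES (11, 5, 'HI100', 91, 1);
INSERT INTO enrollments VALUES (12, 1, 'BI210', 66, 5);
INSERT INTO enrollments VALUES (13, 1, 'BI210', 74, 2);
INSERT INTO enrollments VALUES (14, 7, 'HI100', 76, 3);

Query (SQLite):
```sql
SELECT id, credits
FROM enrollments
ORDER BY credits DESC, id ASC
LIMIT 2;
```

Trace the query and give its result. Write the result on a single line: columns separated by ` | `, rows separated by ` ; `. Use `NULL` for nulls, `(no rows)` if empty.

2 | 5 ; 3 | 5

Sort by credits desc, tiebreak id asc: (5, id=2), (5, id=3), (5, id=6), (5, id=10), (5, id=12) …. Take first 2.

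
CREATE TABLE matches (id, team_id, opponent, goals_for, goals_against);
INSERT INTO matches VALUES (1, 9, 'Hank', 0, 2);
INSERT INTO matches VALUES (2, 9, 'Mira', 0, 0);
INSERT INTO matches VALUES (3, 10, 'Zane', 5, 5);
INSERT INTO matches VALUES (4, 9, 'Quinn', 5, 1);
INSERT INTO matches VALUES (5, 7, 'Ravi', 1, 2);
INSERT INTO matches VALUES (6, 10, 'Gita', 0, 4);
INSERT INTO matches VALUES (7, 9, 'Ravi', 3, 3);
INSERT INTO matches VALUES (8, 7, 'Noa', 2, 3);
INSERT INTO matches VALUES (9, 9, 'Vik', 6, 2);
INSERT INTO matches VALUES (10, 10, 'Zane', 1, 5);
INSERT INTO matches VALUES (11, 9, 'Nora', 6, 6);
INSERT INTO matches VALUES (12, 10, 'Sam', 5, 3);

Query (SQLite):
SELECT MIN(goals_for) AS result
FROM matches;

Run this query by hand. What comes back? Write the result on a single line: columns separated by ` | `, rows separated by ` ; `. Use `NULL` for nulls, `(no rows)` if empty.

All goals_for values: [0, 0, 5, 5, 1, 0, 3, 2, 6, 1, 6, 5].
MIN of non-NULL values = 0.

0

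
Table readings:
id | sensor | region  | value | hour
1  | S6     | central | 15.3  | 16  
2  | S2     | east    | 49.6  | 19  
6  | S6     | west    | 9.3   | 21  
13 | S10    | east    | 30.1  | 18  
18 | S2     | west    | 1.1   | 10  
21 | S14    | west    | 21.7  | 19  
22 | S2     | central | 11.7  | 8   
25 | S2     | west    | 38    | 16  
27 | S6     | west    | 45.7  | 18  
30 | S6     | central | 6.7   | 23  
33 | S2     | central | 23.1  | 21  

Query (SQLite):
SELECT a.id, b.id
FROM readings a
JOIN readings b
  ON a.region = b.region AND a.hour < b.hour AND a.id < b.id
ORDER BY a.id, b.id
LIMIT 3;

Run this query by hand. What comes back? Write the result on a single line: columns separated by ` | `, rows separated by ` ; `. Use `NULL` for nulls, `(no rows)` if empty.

Pairs (a,b) with same region, a.hour < b.hour, a.id < b.id.
region groups: central:{1,22,30,33} east:{2,13} west:{6,18,21,25,27}
Ordered by (a.id, b.id); first 3.

1 | 30 ; 1 | 33 ; 18 | 21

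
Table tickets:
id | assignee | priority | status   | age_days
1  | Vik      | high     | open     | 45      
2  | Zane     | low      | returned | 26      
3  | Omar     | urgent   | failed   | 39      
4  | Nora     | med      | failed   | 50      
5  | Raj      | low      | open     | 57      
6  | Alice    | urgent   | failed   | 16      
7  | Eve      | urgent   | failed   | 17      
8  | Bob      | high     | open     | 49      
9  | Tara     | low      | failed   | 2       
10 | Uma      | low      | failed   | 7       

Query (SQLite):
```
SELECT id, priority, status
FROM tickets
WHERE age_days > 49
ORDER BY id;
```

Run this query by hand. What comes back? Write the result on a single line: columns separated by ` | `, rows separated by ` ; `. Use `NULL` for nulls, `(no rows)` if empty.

4 | med | failed ; 5 | low | open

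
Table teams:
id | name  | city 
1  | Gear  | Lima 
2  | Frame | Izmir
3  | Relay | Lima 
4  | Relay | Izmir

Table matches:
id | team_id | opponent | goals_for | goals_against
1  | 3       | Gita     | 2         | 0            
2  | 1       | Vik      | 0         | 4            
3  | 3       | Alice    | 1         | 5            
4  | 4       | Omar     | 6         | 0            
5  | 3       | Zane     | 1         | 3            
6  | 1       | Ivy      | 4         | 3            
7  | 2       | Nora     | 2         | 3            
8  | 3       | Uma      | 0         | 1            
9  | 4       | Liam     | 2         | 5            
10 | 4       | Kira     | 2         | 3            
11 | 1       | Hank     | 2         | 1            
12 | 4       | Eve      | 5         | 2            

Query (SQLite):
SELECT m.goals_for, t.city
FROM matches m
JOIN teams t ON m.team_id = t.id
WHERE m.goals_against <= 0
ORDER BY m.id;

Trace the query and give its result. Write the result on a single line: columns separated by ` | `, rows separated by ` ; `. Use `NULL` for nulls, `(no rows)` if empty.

Each matches row matches the teams row where team_id = teams.id.
Then keep rows with m.goals_against <= 0.

2 | Lima ; 6 | Izmir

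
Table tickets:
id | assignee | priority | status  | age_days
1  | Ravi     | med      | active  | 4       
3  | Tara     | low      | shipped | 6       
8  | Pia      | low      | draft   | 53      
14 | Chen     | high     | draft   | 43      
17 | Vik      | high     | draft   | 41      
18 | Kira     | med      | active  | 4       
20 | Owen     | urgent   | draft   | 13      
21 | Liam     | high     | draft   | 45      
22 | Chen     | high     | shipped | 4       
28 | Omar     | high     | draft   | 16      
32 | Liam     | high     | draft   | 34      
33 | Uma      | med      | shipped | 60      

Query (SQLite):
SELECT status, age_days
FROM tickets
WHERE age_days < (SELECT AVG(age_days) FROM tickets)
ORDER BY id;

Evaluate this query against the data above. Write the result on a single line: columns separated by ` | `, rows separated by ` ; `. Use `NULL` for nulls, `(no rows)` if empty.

active | 4 ; shipped | 6 ; active | 4 ; draft | 13 ; shipped | 4 ; draft | 16

Scalar subquery: AVG(age_days) over all tickets rows = 26.916667 (≈; comparison uses full precision).
Keep rows where age_days < that value.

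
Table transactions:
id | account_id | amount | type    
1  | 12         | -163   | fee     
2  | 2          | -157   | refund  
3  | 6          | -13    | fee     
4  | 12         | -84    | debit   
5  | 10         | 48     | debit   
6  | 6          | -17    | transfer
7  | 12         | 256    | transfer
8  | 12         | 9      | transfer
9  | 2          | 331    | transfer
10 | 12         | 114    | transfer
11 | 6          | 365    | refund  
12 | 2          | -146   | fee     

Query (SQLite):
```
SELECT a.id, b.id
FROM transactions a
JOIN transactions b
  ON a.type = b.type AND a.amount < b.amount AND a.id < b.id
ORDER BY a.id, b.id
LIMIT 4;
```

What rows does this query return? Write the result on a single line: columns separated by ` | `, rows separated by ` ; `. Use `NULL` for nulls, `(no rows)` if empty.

Pairs (a,b) with same type, a.amount < b.amount, a.id < b.id.
type groups: debit:{4,5} fee:{1,3,12} refund:{2,11} transfer:{6,7,8,9,10}
Ordered by (a.id, b.id); first 4.

1 | 3 ; 1 | 12 ; 2 | 11 ; 4 | 5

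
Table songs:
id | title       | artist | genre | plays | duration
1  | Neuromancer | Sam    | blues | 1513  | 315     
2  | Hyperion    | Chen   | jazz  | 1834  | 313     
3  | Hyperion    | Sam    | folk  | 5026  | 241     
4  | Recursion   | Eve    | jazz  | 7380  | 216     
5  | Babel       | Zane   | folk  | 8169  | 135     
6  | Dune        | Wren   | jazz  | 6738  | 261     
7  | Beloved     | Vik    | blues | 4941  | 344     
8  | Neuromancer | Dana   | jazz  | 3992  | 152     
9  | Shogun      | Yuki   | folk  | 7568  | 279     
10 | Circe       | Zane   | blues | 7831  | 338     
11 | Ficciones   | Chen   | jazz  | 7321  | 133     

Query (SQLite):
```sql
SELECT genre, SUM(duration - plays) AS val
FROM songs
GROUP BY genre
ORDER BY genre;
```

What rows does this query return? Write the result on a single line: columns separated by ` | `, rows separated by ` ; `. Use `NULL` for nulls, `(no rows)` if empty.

For each row compute duration - plays.
Group by genre; take SUM of the expression per group.
  blues: ids {1, 7, 10} → SUM(duration - plays)=-13288
  folk: ids {3, 5, 9} → SUM(duration - plays)=-20108
  jazz: ids {2, 4, 6, 8, 11} → SUM(duration - plays)=-26190

blues | -13288 ; folk | -20108 ; jazz | -26190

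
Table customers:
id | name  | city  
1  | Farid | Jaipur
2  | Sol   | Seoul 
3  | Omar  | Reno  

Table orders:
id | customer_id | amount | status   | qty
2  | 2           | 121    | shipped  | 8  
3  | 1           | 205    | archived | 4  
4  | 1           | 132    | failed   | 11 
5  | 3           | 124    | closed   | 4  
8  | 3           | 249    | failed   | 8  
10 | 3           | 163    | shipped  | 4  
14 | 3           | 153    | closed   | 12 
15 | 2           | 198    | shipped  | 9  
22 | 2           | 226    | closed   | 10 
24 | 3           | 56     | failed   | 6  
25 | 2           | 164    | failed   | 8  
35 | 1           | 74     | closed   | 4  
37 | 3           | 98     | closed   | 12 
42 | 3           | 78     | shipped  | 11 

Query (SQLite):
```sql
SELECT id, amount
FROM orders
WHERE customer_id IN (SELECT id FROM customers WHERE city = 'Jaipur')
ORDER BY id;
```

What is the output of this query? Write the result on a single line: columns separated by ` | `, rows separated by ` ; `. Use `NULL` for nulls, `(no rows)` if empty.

3 | 205 ; 4 | 132 ; 35 | 74

Inner query: customers.id where city = 'Jaipur'.
Outer: keep orders rows whose customer_id is in that set.
Inner query → {1}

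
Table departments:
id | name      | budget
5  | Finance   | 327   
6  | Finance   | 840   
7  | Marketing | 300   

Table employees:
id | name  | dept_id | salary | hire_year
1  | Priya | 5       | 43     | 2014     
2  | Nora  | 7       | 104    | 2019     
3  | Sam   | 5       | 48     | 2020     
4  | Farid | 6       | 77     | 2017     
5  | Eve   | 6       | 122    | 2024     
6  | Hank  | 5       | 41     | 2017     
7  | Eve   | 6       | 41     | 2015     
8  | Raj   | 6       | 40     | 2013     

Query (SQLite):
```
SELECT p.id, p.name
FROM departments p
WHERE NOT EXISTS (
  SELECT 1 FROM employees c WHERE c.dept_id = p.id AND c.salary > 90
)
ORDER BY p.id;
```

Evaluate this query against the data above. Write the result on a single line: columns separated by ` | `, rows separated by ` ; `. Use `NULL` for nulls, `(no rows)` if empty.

5 | Finance

For each departments row, check whether any employees with matching dept_id has salary > 90.
Keep rows where that is false.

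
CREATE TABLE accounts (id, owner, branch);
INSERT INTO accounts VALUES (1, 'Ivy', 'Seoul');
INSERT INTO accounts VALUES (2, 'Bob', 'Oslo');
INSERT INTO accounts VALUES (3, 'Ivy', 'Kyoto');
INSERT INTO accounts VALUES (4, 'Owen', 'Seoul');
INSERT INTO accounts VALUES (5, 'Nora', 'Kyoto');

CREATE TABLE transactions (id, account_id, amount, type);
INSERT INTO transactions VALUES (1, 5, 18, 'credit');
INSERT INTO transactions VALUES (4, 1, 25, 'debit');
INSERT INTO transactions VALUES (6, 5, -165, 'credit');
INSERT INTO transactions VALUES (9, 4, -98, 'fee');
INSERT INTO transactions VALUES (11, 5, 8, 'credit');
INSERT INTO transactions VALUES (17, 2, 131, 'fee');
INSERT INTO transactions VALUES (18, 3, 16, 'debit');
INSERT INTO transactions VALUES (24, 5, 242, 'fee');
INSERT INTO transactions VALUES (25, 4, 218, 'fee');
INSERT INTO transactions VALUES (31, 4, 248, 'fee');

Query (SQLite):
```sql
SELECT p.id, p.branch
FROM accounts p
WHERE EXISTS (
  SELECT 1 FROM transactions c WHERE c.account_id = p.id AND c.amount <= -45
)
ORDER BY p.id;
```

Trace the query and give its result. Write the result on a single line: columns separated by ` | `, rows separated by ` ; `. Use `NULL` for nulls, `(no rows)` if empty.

For each accounts row, check whether any transactions with matching account_id has amount <= -45.
Keep rows where that is true.

4 | Seoul ; 5 | Kyoto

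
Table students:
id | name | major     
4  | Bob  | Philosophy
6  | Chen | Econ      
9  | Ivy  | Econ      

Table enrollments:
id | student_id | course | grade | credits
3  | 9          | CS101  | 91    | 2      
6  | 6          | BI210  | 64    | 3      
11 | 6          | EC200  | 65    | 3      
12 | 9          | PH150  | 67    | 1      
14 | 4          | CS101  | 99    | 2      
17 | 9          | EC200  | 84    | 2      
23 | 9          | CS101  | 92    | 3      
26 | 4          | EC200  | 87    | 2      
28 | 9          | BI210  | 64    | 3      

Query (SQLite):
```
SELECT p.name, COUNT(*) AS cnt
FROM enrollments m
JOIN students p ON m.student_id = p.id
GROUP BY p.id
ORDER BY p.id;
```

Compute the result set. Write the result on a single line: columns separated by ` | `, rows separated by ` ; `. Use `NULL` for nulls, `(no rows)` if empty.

Join each enrollments row to its students via student_id.
Group joined rows by students.id; compute COUNT(*) per group.
  4: ids {14, 26} → COUNT(*)=2
  6: ids {6, 11} → COUNT(*)=2
  9: ids {3, 12, 17, 23, 28} → COUNT(*)=5

Bob | 2 ; Chen | 2 ; Ivy | 5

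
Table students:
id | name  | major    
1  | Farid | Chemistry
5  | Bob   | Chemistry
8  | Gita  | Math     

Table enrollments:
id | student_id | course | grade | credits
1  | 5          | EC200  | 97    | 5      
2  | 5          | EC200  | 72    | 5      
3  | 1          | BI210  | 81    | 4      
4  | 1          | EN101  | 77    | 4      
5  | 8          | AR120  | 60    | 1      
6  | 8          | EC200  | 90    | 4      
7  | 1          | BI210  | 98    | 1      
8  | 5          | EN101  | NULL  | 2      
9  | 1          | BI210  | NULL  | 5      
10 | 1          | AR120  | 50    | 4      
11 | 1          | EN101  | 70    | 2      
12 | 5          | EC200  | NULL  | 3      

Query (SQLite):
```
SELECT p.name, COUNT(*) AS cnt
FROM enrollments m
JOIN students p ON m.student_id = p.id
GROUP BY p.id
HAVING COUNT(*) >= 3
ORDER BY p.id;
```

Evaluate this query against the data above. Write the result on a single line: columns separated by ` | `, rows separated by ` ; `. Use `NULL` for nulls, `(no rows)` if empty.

Farid | 6 ; Bob | 4

Join each enrollments row to its students via student_id.
Group joined rows by students.id; compute COUNT(*) per group.
HAVING: keep groups with count ≥ 3.
  1: ids {3, 4, 7, 9, 10, 11} → COUNT(*)=6
  5: ids {1, 2, 8, 12} → COUNT(*)=4
  8: ids {5, 6} → COUNT(*)=2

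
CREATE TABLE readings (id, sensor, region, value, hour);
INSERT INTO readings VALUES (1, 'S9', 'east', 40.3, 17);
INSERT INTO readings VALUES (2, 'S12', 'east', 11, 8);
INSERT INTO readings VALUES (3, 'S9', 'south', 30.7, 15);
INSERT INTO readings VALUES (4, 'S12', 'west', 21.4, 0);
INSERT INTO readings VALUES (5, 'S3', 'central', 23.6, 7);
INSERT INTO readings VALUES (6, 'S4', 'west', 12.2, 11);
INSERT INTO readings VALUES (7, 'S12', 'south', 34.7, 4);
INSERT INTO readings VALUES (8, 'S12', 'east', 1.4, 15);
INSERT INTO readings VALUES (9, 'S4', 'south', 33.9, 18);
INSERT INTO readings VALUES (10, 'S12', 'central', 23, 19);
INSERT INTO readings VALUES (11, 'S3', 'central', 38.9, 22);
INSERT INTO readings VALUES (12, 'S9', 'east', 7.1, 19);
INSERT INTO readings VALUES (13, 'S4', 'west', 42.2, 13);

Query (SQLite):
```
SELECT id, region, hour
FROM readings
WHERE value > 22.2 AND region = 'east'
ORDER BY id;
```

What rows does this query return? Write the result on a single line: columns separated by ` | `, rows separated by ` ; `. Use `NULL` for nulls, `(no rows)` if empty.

value > 22.2: ids {1, 3, 5, 7, 9, 10, 11, 13}
region = 'east': ids {1, 2, 8, 12}
Combine with AND.

1 | east | 17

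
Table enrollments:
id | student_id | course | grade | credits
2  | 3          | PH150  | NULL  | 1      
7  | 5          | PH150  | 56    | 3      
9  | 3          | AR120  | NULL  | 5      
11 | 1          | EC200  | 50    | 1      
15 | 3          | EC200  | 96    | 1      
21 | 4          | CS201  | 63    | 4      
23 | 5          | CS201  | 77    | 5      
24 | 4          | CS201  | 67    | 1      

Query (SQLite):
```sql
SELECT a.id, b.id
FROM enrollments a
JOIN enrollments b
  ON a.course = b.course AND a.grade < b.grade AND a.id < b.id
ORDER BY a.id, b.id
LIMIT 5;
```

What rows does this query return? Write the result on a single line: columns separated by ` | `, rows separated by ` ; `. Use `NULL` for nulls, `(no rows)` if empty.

Pairs (a,b) with same course, a.grade < b.grade, a.id < b.id.
course groups: AR120:{9} CS201:{21,23,24} EC200:{11,15} PH150:{2,7}
Ordered by (a.id, b.id); first 5.

11 | 15 ; 21 | 23 ; 21 | 24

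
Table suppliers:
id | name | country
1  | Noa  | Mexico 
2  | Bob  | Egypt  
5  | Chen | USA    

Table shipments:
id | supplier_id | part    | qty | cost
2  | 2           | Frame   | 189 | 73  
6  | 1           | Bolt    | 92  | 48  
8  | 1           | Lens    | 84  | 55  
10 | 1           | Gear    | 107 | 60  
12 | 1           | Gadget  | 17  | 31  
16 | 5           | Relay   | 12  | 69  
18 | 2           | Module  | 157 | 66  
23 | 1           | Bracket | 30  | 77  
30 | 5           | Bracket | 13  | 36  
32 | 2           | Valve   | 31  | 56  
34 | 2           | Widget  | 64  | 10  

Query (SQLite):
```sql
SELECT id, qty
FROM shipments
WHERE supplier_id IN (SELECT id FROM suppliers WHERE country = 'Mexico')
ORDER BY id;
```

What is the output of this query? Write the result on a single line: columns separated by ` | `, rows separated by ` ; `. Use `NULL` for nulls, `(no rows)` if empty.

6 | 92 ; 8 | 84 ; 10 | 107 ; 12 | 17 ; 23 | 30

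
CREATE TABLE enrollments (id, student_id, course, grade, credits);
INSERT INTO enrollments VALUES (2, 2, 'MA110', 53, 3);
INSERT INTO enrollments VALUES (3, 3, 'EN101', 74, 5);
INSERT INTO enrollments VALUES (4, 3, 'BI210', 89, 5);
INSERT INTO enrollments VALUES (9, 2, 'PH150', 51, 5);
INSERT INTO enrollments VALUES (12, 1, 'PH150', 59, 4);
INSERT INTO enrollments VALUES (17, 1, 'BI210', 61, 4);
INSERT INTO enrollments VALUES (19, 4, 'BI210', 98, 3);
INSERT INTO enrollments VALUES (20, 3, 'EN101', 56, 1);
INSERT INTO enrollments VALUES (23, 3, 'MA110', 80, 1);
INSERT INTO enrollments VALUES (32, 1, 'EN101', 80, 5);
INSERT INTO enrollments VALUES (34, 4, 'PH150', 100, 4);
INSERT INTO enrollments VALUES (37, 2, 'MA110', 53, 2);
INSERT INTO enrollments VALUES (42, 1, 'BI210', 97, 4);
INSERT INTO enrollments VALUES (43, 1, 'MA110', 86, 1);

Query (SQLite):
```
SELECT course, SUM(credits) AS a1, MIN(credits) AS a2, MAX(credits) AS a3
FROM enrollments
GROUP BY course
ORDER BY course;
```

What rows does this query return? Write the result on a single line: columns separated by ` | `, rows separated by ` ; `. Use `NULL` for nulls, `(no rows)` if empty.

Group enrollments by course.
Per group compute: SUM(credits), MIN(credits), MAX(credits).
  BI210: ids {4, 17, 19, 42} → SUM(credits)=16, MIN(credits)=3, MAX(credits)=5
  EN101: ids {3, 20, 32} → SUM(credits)=11, MIN(credits)=1, MAX(credits)=5
  MA110: ids {2, 23, 37, 43} → SUM(credits)=7, MIN(credits)=1, MAX(credits)=3
  PH150: ids {9, 12, 34} → SUM(credits)=13, MIN(credits)=4, MAX(credits)=5

BI210 | 16 | 3 | 5 ; EN101 | 11 | 1 | 5 ; MA110 | 7 | 1 | 3 ; PH150 | 13 | 4 | 5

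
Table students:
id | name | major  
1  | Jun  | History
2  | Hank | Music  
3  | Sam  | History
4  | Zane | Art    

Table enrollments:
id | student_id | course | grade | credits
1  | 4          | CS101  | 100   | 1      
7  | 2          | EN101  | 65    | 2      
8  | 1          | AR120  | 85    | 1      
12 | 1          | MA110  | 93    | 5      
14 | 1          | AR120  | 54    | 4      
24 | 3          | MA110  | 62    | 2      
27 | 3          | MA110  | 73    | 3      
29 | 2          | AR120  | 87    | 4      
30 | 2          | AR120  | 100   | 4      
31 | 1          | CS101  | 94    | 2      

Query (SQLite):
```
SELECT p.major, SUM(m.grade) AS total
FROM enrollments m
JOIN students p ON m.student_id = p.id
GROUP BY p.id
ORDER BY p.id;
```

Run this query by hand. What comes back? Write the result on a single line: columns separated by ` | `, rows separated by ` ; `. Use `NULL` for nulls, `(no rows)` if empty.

Join each enrollments row to its students via student_id.
Group joined rows by students.id; compute SUM(m.grade) per group.
  1: ids {8, 12, 14, 31} → SUM(m.grade)=326
  2: ids {7, 29, 30} → SUM(m.grade)=252
  3: ids {24, 27} → SUM(m.grade)=135
  4: ids {1} → SUM(m.grade)=100

History | 326 ; Music | 252 ; History | 135 ; Art | 100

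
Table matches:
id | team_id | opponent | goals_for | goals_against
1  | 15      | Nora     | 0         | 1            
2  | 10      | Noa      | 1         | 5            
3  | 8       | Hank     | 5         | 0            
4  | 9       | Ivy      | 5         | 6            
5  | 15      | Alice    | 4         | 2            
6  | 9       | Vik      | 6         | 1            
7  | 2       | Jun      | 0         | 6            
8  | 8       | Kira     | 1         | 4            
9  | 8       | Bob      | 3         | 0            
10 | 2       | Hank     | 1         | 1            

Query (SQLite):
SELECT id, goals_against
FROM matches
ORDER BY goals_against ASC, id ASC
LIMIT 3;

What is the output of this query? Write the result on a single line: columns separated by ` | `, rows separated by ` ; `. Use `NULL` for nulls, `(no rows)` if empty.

3 | 0 ; 9 | 0 ; 1 | 1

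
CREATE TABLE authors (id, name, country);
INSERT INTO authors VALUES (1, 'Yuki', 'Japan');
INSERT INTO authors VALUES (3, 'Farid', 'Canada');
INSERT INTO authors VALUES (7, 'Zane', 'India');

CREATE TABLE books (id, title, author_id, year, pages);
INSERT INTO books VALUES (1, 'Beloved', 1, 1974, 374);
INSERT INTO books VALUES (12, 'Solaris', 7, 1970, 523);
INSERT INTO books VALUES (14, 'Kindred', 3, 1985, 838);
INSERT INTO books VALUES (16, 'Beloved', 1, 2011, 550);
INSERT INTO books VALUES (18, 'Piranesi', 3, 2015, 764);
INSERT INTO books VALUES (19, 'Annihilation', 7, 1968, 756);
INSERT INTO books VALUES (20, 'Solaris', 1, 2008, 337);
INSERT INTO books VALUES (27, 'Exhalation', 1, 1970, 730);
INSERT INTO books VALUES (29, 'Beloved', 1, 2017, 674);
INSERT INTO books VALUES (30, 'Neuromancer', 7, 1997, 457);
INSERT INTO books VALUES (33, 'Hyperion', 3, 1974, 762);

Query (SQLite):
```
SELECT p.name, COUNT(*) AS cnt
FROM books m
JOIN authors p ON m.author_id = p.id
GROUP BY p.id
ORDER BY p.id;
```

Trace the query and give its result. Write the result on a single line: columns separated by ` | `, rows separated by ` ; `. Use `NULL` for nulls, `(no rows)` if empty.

Join each books row to its authors via author_id.
Group joined rows by authors.id; compute COUNT(*) per group.
  1: ids {1, 16, 20, 27, 29} → COUNT(*)=5
  3: ids {14, 18, 33} → COUNT(*)=3
  7: ids {12, 19, 30} → COUNT(*)=3

Yuki | 5 ; Farid | 3 ; Zane | 3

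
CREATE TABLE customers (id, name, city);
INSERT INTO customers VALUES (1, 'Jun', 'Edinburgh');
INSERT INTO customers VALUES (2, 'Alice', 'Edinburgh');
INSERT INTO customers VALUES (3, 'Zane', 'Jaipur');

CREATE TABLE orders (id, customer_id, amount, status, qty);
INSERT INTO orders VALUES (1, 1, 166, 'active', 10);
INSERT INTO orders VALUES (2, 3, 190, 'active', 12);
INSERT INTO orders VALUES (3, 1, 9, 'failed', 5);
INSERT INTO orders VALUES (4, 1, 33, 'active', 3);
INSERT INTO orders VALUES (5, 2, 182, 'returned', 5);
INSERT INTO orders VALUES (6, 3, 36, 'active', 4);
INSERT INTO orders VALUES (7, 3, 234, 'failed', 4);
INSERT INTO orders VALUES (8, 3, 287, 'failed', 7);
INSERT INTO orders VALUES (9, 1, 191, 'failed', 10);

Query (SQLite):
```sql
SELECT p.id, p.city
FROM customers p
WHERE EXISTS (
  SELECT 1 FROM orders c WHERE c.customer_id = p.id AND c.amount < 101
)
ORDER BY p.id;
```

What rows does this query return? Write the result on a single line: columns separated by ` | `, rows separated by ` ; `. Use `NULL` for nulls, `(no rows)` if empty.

1 | Edinburgh ; 3 | Jaipur

For each customers row, check whether any orders with matching customer_id has amount < 101.
Keep rows where that is true.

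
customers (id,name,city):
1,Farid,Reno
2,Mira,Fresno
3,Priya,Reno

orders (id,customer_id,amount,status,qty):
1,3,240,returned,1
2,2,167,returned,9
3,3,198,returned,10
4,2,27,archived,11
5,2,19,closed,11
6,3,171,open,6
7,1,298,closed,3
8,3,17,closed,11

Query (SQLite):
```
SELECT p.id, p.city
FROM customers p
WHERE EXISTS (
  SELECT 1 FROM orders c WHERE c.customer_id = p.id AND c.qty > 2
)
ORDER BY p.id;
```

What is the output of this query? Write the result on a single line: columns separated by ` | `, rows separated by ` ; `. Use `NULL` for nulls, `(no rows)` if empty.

1 | Reno ; 2 | Fresno ; 3 | Reno

For each customers row, check whether any orders with matching customer_id has qty > 2.
Keep rows where that is true.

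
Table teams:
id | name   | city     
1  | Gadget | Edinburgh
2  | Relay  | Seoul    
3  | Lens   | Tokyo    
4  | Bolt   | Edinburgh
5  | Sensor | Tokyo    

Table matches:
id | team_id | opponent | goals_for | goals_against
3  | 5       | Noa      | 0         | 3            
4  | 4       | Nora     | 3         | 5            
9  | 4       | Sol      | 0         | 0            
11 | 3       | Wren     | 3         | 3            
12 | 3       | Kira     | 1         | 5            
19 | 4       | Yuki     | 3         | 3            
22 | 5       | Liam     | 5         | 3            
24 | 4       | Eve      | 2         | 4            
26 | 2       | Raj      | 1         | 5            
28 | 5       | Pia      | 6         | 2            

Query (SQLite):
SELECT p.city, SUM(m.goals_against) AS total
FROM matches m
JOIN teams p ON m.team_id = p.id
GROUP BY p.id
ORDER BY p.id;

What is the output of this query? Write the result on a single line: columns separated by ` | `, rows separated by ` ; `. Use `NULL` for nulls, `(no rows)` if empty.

Join each matches row to its teams via team_id.
Group joined rows by teams.id; compute SUM(m.goals_against) per group.
  2: ids {26} → SUM(m.goals_against)=5
  3: ids {11, 12} → SUM(m.goals_against)=8
  4: ids {4, 9, 19, 24} → SUM(m.goals_against)=12
  5: ids {3, 22, 28} → SUM(m.goals_against)=8

Seoul | 5 ; Tokyo | 8 ; Edinburgh | 12 ; Tokyo | 8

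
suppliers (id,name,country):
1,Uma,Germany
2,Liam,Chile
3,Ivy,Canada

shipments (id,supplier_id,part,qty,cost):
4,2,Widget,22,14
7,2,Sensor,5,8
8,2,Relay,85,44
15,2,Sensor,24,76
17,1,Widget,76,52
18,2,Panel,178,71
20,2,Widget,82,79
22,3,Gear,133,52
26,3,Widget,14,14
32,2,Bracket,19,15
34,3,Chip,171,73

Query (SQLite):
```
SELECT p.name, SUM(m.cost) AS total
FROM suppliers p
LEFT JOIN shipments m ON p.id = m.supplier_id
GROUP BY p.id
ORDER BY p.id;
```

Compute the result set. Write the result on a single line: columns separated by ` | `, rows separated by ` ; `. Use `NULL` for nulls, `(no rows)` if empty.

LEFT JOIN keeps every suppliers row; unmatched ones get NULL for shipments columns.
Group by suppliers.id and compute SUM(m.cost). SUM over an all-NULL group is NULL.
  1: ids {17} → SUM(m.cost)=52
  2: ids {4, 7, 8, 15, 18, 20, 32} → SUM(m.cost)=307
  3: ids {22, 26, 34} → SUM(m.cost)=139

Uma | 52 ; Liam | 307 ; Ivy | 139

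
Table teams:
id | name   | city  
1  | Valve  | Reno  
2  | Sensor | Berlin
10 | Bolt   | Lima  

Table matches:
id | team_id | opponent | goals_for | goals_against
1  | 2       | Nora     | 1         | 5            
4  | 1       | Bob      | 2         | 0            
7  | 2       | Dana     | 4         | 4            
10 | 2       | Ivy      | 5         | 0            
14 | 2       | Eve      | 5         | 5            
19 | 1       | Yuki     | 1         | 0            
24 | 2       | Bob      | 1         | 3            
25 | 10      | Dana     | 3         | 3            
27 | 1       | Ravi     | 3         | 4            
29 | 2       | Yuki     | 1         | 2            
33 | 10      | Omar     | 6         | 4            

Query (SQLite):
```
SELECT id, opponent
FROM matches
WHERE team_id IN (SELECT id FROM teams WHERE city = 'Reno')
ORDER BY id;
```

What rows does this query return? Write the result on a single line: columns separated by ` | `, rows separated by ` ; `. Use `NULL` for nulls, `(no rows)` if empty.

4 | Bob ; 19 | Yuki ; 27 | Ravi

Inner query: teams.id where city = 'Reno'.
Outer: keep matches rows whose team_id is in that set.
Inner query → {1}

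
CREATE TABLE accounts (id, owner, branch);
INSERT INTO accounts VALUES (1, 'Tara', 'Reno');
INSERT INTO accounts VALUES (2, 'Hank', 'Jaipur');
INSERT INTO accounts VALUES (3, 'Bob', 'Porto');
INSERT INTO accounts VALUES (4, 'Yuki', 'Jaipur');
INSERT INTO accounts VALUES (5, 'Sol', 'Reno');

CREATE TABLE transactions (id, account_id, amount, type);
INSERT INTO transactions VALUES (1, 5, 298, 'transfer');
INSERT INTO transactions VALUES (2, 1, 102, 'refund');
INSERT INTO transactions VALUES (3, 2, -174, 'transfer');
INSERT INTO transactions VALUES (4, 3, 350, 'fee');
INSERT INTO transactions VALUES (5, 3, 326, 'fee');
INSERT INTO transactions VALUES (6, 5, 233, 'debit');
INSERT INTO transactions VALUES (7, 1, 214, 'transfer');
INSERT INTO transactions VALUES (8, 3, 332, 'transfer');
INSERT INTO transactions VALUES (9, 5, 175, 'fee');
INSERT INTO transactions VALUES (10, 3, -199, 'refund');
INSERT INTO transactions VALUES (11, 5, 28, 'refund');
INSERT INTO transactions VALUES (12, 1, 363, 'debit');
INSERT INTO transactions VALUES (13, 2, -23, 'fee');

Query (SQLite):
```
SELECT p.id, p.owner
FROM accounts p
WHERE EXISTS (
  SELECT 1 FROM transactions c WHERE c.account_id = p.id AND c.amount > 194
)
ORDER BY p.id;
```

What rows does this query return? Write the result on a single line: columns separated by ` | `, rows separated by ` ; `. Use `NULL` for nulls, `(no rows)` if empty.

For each accounts row, check whether any transactions with matching account_id has amount > 194.
Keep rows where that is true.

1 | Tara ; 3 | Bob ; 5 | Sol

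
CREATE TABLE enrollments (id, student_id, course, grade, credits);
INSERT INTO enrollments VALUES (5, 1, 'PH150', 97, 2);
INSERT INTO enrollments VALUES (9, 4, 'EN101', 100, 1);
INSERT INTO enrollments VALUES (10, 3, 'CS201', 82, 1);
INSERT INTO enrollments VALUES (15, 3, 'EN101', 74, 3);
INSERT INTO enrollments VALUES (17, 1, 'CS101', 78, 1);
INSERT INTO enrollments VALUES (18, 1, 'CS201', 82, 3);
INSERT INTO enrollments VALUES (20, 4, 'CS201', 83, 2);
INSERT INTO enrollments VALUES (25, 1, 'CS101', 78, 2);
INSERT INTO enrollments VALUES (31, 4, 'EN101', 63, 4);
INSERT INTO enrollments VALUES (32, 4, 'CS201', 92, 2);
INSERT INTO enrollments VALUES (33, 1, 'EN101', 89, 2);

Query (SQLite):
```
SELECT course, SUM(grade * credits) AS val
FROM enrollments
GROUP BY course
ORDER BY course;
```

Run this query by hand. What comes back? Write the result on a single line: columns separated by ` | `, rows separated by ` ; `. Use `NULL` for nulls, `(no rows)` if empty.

For each row compute grade * credits.
Group by course; take SUM of the expression per group.
  CS101: ids {17, 25} → SUM(grade * credits)=234
  CS201: ids {10, 18, 20, 32} → SUM(grade * credits)=678
  EN101: ids {9, 15, 31, 33} → SUM(grade * credits)=752
  PH150: ids {5} → SUM(grade * credits)=194

CS101 | 234 ; CS201 | 678 ; EN101 | 752 ; PH150 | 194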